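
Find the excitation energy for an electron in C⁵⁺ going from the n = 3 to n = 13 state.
51.5245 eV

The energy levels of a hydrogen-like atom are E_n = -13.6057 Z² eV / n².

Energy at n = 3: E_3 = -13.6057 × 6² / 3² = -54.4228000 eV
Energy at n = 13: E_13 = -13.6057 × 6² / 13² = -2.8982556 eV

The excitation energy is the difference:
ΔE = E_13 - E_3
ΔE = -2.8982556 - (-54.4228000)
ΔE = 51.5245 eV

Since this is positive, energy must be absorbed (photon absorption).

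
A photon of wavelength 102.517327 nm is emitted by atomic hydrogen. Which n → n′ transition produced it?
n = 3 → n = 1

First, find the photon energy from the wavelength (hc = 1239.84 eV·nm):
E = hc/λ = 1239.84 eV·nm / 102.517327 nm = 12.093956 eV

The energy levels of hydrogen satisfy E_n = -13.6057 / n² eV, so an emission n_i → n_f releases
ΔE = 13.6057 × (1/n_f² − 1/n_i²) eV.

Setting ΔE equal to the photon energy:
1/n_f² − 1/n_i² = 12.093956 / 13.6057 = 0.88888892

Since 1/n_i² must be positive, we need 1/n_f² > 0.88888892, i.e. n_f ≤ 1. For each allowed n_f, solve n_i = (1/n_f² − 0.88888892)^(−1/2) and check whether it is a whole number:
  n_f = 1: 1/n_i² = 1.00000000 − 0.88888892 = 0.11111108 → n_i = 3.000  → integer, n_i = 3 ✓

Only n_f = 1 gives an integer upper level, n_i = 3.

The transition is from n = 3 to n = 1 (emission).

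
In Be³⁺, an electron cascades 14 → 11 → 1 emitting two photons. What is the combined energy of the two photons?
216.580531 eV

The energy levels of Be³⁺ are E_n = -13.6057 × 4² / n² eV.

First transition (14 → 11):
ΔE₁ = |E_11 - E_14|
ΔE₁ = |-1.799100826446 - (-1.110669387755)| = 0.688431439 eV

Second transition (11 → 1):
ΔE₂ = |E_1 - E_11|
ΔE₂ = |-217.691200000000 - (-1.799100826446)| = 215.892099174 eV

Total energy released:
E_total = ΔE₁ + ΔE₂ = 0.688431439 + 215.892099174 = 216.580531 eV

Note: This equals the direct transition 14 → 1: 216.580531 eV ✓
Energy is conserved regardless of the path taken.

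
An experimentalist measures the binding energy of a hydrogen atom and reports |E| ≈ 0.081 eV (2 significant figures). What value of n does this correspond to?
n = 13

The exact energy levels follow E_n = -13.6057 eV / n².

The measured value (-0.081 eV) is reported to only 2 significant figures, so we must test candidate n values and see which one matches to that precision.

Candidate energies:
  n = 11:  E = -13.6057/11² = -0.11244 eV
  n = 12:  E = -13.6057/12² = -0.09448 eV
  n = 13:  E = -13.6057/13² = -0.08051 eV  ← matches
  n = 14:  E = -13.6057/14² = -0.06942 eV
  n = 15:  E = -13.6057/15² = -0.06047 eV

Checking against the measurement of -0.081 eV (2 sig figs), only n = 13 agrees:
E_13 = -0.08051 eV, which rounds to -0.081 eV ✓

Therefore n = 13.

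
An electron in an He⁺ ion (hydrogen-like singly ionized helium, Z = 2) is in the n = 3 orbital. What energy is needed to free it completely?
6.04698 eV

The ionization energy is the energy needed to remove the electron completely (n → ∞).

For a hydrogen-like ion with Z = 2, E_n = -13.6057 Z² / n² eV.

At n = 3: E_3 = -13.6057 × 2² / 3² = -6.04697778 eV
At n = ∞: E_∞ = 0 eV

Ionization energy = E_∞ - E_3 = 0 - (-6.04697778) = 6.04697778 eV
Ionization energy ≈ 6.04698 eV

This is also called the binding energy of the electron in state n = 3.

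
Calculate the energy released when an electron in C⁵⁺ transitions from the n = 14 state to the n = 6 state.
11.106694 eV

The energy levels are E_n = -13.6057 Z² eV / n².

Energy at n = 14: E_14 = -13.6057 × 6² / 14² = -2.499006122 eV
Energy at n = 6: E_6 = -13.6057 × 6² / 6² = -13.605700000 eV

For emission (electron falling to lower state), the photon energy is:
E_photon = E_14 - E_6 = |-2.499006122 - (-13.605700000)|
E_photon = 11.106694 eV

This energy is carried away by the emitted photon.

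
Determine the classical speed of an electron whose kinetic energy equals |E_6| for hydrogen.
3.6462e+05 m/s (or 0.1216% of c)

The binding energy at n = 6 for hydrogen is:
E_6 = -13.6057/6² = -0.37793611 eV
|E_6| = 0.37793611 eV

Convert to Joules:
KE = 0.37793611 eV × (1.602177 × 10⁻¹⁹ J/eV) = 6.055205e-20 J

Using KE = ½mv²:
v = √(2·KE/m_e)
v = √(2 × 6.055205e-20 J / 9.10938 × 10⁻³¹ kg)
v = 3.6462e+05 m/s

This is approximately 0.1216% the speed of light.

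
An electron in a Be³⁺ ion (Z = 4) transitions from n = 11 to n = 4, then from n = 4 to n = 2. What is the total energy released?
52.62370 eV

The energy levels of Be³⁺ are E_n = -13.6057 × 4² / n² eV.

First transition (11 → 4):
ΔE₁ = |E_4 - E_11|
ΔE₁ = |-13.60570000000 - (-1.79910082645)| = 11.80659917 eV

Second transition (4 → 2):
ΔE₂ = |E_2 - E_4|
ΔE₂ = |-54.42280000000 - (-13.60570000000)| = 40.81710000 eV

Total energy released:
E_total = ΔE₁ + ΔE₂ = 11.80659917 + 40.81710000 = 52.62370 eV

Note: This equals the direct transition 11 → 2: 52.62370 eV ✓
Energy is conserved regardless of the path taken.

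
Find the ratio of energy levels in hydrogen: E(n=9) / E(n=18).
4.000000

Using E_n = -13.6057 Z² / n² eV with Z = 1:

E_9 = -13.6057 / 9² = -13.6057 / 81 = -0.167971604938 eV
E_18 = -13.6057 / 18² = -13.6057 / 324 = -0.041992901235 eV

The ratio is:
E_9/E_18 = (-0.167971604938) / (-0.041992901235)
E_9/E_18 = (-13.6057/81) / (-13.6057/324)
E_9/E_18 = 324/81
E_9/E_18 = 4.000000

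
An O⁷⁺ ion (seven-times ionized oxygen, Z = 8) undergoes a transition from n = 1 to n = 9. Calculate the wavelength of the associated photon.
1.441650 nm

First, find the transition energy using E_n = -13.6057 Z² / n² eV:
E_1 = -13.6057 × 8² / 1² = -870.76480000 eV
E_9 = -13.6057 × 8² / 9² = -10.75018272 eV

Photon energy: |ΔE| = |E_9 - E_1| = 860.01461728 eV

Convert to wavelength using E = hc/λ with hc = 1239.84 eV·nm:
λ = hc/E = 1239.84 eV·nm / 860.01461728 eV
λ = 1.441650 nm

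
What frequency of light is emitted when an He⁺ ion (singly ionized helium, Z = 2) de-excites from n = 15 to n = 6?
3.071e+14 Hz

First, find the transition energy:
E_15 = -13.6057 × 2² / 15² = -0.24187911 eV
E_6 = -13.6057 × 2² / 6² = -1.51174444 eV
|ΔE| = |E_6 - E_15| = 1.26986533 eV

Convert to Joules: E = 1.26986533 eV × (1.602177 × 10⁻¹⁹ J/eV) = 2.03455e-19 J

Using E = hf:
f = E/h = 2.03455e-19 J / (6.62607 × 10⁻³⁴ J·s)
f = 3.071e+14 Hz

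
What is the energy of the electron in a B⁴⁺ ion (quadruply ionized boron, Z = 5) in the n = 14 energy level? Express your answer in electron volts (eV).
-1.7354 eV

The energy levels of a hydrogen-like atom are given by:
E_n = -13.6057 Z² / n² eV  (with Z = 5 for B⁴⁺)

For n = 14:
E_14 = -13.6057 × 5² / 14²
E_14 = -13.6057 × 25 / 196
E_14 = -1.7354 eV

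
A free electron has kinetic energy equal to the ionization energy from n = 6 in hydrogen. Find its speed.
3.65e+05 m/s (or 0.12% of c)

The binding energy at n = 6 for hydrogen is:
E_6 = -13.6057/6² = -0.377936 eV
|E_6| = 0.377936 eV

Convert to Joules:
KE = 0.377936 eV × (1.602177 × 10⁻¹⁹ J/eV) = 6.0552e-20 J

Using KE = ½mv²:
v = √(2·KE/m_e)
v = √(2 × 6.0552e-20 J / 9.10938 × 10⁻³¹ kg)
v = 3.65e+05 m/s

This is approximately 0.12% the speed of light.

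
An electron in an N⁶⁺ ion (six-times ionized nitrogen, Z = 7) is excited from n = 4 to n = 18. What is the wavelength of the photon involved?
31.3013 nm

First, find the transition energy using E_n = -13.6057 Z² / n² eV:
E_4 = -13.6057 × 7² / 4² = -41.667456 eV
E_18 = -13.6057 × 7² / 18² = -2.057652 eV

Photon energy: |ΔE| = |E_18 - E_4| = 39.609804 eV

Convert to wavelength using E = hc/λ with hc = 1239.84 eV·nm:
λ = hc/E = 1239.84 eV·nm / 39.609804 eV
λ = 31.3013 nm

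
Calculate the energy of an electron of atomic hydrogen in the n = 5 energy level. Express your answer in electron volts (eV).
-0.5442 eV

The energy levels of a hydrogen-like atom are given by:
E_n = -13.6057 eV / n²

For n = 5:
E_5 = -13.6057 eV / 5²
E_5 = -13.6057 eV / 25
E_5 = -0.5442 eV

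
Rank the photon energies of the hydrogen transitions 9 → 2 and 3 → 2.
9 → 2

Calculate the energy for each transition:

Transition 9 → 2:
ΔE₁ = |E_2 - E_9| = |-13.6057/2² - (-13.6057/9²)|
ΔE₁ = |-3.40142500000 - (-0.16797160494)| = 3.23345340 eV

Transition 3 → 2:
ΔE₂ = |E_2 - E_3| = |-13.6057/2² - (-13.6057/3²)|
ΔE₂ = |-3.40142500000 - (-1.51174444444)| = 1.88968056 eV

Since 3.23345340 eV > 1.88968056 eV, the transition 9 → 2 emits the more energetic photon.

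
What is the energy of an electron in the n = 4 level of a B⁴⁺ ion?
-21.2589 eV

For hydrogen-like ions, the energy levels scale with Z²:
E_n = -13.6057 Z² / n² eV

For B⁴⁺ (Z = 5) at n = 4:
E_4 = -13.6057 × 5² / 4²
E_4 = -13.6057 × 25 / 16
E_4 = -340.1425 / 16
E_4 = -21.2589 eV

The energy is 25 times more negative than hydrogen at the same n due to the stronger nuclear charge.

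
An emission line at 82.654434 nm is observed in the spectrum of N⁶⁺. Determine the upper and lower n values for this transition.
n = 5 → n = 4

First, find the photon energy from the wavelength (hc = 1239.84 eV·nm):
E = hc/λ = 1239.84 eV·nm / 82.654434 nm = 15.000284 eV

The energy levels of N⁶⁺ satisfy E_n = -13.6057 × 7² / n² eV, so an emission n_i → n_f releases
ΔE = 13.6057 × 7² × (1/n_f² − 1/n_i²) eV.

Setting ΔE equal to the photon energy:
1/n_f² − 1/n_i² = 15.000284 / (13.6057 × 7²) = 0.022500000

Since 1/n_i² must be positive, we need 1/n_f² > 0.022500000, i.e. n_f ≤ 6. For each allowed n_f, solve n_i = (1/n_f² − 0.022500000)^(−1/2) and check whether it is a whole number:
  n_f = 1: 1/n_i² = 1.000000000 − 0.022500000 = 0.977500000 → n_i = 1.011  (not an integer) ✗
  n_f = 2: 1/n_i² = 0.250000000 − 0.022500000 = 0.227500000 → n_i = 2.097  (not an integer) ✗
  n_f = 3: 1/n_i² = 0.111111111 − 0.022500000 = 0.088611111 → n_i = 3.359  (not an integer) ✗
  n_f = 4: 1/n_i² = 0.062500000 − 0.022500000 = 0.040000000 → n_i = 5.000  → integer, n_i = 5 ✓
  n_f = 5: 1/n_i² = 0.040000000 − 0.022500000 = 0.017500000 → n_i = 7.559  (not an integer) ✗
  n_f = 6: 1/n_i² = 0.027777778 − 0.022500000 = 0.005277778 → n_i = 13.765  (not an integer) ✗

Only n_f = 4 gives an integer upper level, n_i = 5.

The transition is from n = 5 to n = 4 (emission).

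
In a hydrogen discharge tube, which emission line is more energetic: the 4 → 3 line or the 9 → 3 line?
9 → 3

Calculate the energy for each transition:

Transition 4 → 3:
ΔE₁ = |E_3 - E_4| = |-13.6057/3² - (-13.6057/4²)|
ΔE₁ = |-1.51174444 - (-0.85035625)| = 0.66139 eV

Transition 9 → 3:
ΔE₂ = |E_3 - E_9| = |-13.6057/3² - (-13.6057/9²)|
ΔE₂ = |-1.51174444 - (-0.16797160)| = 1.34377 eV

Since 1.34377 eV > 0.66139 eV, the transition 9 → 3 emits the more energetic photon.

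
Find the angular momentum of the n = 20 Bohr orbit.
2.109e-33 J·s (or 20ℏ)

In the Bohr model, angular momentum is quantized:
L = nℏ

where ℏ = h/(2π) = 1.05457e-34 J·s

For n = 20:
L = 20 × 1.05457e-34 J·s
L = 2.109e-33 J·s

This can also be written as L = 20ℏ.
The angular momentum is an integer multiple of the reduced Planck constant.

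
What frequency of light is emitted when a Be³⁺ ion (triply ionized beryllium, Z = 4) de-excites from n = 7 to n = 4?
2.22e+15 Hz

First, find the transition energy:
E_7 = -13.6057 × 4² / 7² = -4.4426776 eV
E_4 = -13.6057 × 4² / 4² = -13.6057000 eV
|ΔE| = |E_4 - E_7| = 9.1630224 eV

Convert to Joules: E = 9.1630224 eV × (1.602177 × 10⁻¹⁹ J/eV) = 1.4681e-18 J

Using E = hf:
f = E/h = 1.4681e-18 J / (6.62607 × 10⁻³⁴ J·s)
f = 2.22e+15 Hz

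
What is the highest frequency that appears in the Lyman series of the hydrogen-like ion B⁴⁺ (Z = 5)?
8.2246e+16 Hz

The series limit corresponds to the transition from n = ∞ to n = 1.
This is the highest energy (shortest wavelength) transition in the Lyman series.

E_∞ = 0 eV
E_1 = -13.6057 × 5² / 1² = -340.142500 eV

Energy at series limit:
ΔE = E_∞ - E_1 = 0 - (-340.142500) = 340.142500 eV
E = 340.142500 eV × (1.602177 × 10⁻¹⁹ J/eV) = 5.449685e-17 J
f = E/h = 5.449685e-17 J / (6.62607 × 10⁻³⁴ J·s) = 8.2246e+16 Hz

This energy equals the ionization energy from the n = 1 state of B⁴⁺.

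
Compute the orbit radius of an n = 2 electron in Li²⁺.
0.070557 nm (or 0.705570 Å)

The Bohr radius formula is:
r_n = n² a₀ / Z

where a₀ = 0.052917721 nm is the Bohr radius.

For Li²⁺ (Z = 3) at n = 2:
r_2 = 2² × 0.052917721 nm / 3
r_2 = 4 × 0.052917721 nm / 3
r_2 = 0.2116709 nm / 3
r_2 = 0.070557 nm

The electron orbits at approximately 0.070557 nm from the nucleus.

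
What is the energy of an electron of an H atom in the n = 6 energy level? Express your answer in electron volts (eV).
-0.377936 eV

The energy levels of a hydrogen-like atom are given by:
E_n = -13.6057 eV / n²

For n = 6:
E_6 = -13.6057 eV / 6²
E_6 = -13.6057 eV / 36
E_6 = -0.377936 eV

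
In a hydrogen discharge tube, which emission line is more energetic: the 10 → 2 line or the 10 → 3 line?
10 → 2

Calculate the energy for each transition:

Transition 10 → 2:
ΔE₁ = |E_2 - E_10| = |-13.6057/2² - (-13.6057/10²)|
ΔE₁ = |-3.40142500 - (-0.13605700)| = 3.26537 eV

Transition 10 → 3:
ΔE₂ = |E_3 - E_10| = |-13.6057/3² - (-13.6057/10²)|
ΔE₂ = |-1.51174444 - (-0.13605700)| = 1.37569 eV

Since 3.26537 eV > 1.37569 eV, the transition 10 → 2 emits the more energetic photon.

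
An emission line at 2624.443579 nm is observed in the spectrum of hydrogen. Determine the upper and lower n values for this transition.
n = 6 → n = 4

First, find the photon energy from the wavelength (hc = 1239.84 eV·nm):
E = hc/λ = 1239.84 eV·nm / 2624.443579 nm = 0.47242014 eV

The energy levels of hydrogen satisfy E_n = -13.6057 / n² eV, so an emission n_i → n_f releases
ΔE = 13.6057 × (1/n_f² − 1/n_i²) eV.

Setting ΔE equal to the photon energy:
1/n_f² − 1/n_i² = 0.47242014 / 13.6057 = 0.034722222

Since 1/n_i² must be positive, we need 1/n_f² > 0.034722222, i.e. n_f ≤ 5. For each allowed n_f, solve n_i = (1/n_f² − 0.034722222)^(−1/2) and check whether it is a whole number:
  n_f = 1: 1/n_i² = 1.000000000 − 0.034722222 = 0.965277778 → n_i = 1.018  (not an integer) ✗
  n_f = 2: 1/n_i² = 0.250000000 − 0.034722222 = 0.215277778 → n_i = 2.155  (not an integer) ✗
  n_f = 3: 1/n_i² = 0.111111111 − 0.034722222 = 0.076388889 → n_i = 3.618  (not an integer) ✗
  n_f = 4: 1/n_i² = 0.062500000 − 0.034722222 = 0.027777778 → n_i = 6.000  → integer, n_i = 6 ✓
  n_f = 5: 1/n_i² = 0.040000000 − 0.034722222 = 0.005277778 → n_i = 13.765  (not an integer) ✗

Only n_f = 4 gives an integer upper level, n_i = 6.

The transition is from n = 6 to n = 4 (emission).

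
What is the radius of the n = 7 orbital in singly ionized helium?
1.2965 nm (or 12.9649 Å)

The Bohr radius formula is:
r_n = n² a₀ / Z

where a₀ = 0.0529177 nm is the Bohr radius.

For He⁺ (Z = 2) at n = 7:
r_7 = 7² × 0.0529177 nm / 2
r_7 = 49 × 0.0529177 nm / 2
r_7 = 2.59297 nm / 2
r_7 = 1.2965 nm

The electron orbits at approximately 1.2965 nm from the nucleus.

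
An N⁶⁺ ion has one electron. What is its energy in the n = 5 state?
-26.6672 eV

For hydrogen-like ions, the energy levels scale with Z²:
E_n = -13.6057 Z² / n² eV

For N⁶⁺ (Z = 7) at n = 5:
E_5 = -13.6057 × 7² / 5²
E_5 = -13.6057 × 49 / 25
E_5 = -666.6793 / 25
E_5 = -26.6672 eV

The energy is 49 times more negative than hydrogen at the same n due to the stronger nuclear charge.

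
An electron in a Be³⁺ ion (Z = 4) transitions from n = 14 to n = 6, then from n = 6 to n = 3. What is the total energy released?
23.08 eV

The energy levels of Be³⁺ are E_n = -13.6057 × 4² / n² eV.

First transition (14 → 6):
ΔE₁ = |E_6 - E_14|
ΔE₁ = |-6.04697778 - (-1.11066939)| = 4.93631 eV

Second transition (6 → 3):
ΔE₂ = |E_3 - E_6|
ΔE₂ = |-24.18791111 - (-6.04697778)| = 18.14093 eV

Total energy released:
E_total = ΔE₁ + ΔE₂ = 4.93631 + 18.14093 = 23.08 eV

Note: This equals the direct transition 14 → 3: 23.08 eV ✓
Energy is conserved regardless of the path taken.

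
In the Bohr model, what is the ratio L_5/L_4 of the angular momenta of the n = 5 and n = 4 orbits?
1.250000

In the Bohr model, L_n = nℏ, so the ratio is purely the ratio of quantum numbers:

L_5/L_4 = 5ℏ / 4ℏ = 5/4 = 1.250000

The angular momentum scales linearly with n.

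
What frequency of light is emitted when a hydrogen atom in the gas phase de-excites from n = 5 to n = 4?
7.40215e+13 Hz

First, find the transition energy:
E_5 = -13.6057 / 5² = -0.544228000 eV
E_4 = -13.6057 / 4² = -0.850356250 eV
|ΔE| = |E_4 - E_5| = 0.306128250 eV

Convert to Joules: E = 0.306128250 eV × (1.602177 × 10⁻¹⁹ J/eV) = 4.9047164e-20 J

Using E = hf:
f = E/h = 4.9047164e-20 J / (6.62607 × 10⁻³⁴ J·s)
f = 7.40215e+13 Hz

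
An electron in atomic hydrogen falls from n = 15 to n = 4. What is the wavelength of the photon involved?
1569.64329 nm

First, find the transition energy using E_n = -13.6057 / n² eV:
E_15 = -13.6057 / 15² = -0.06046977778 eV
E_4 = -13.6057 / 4² = -0.85035625000 eV

Photon energy: |ΔE| = |E_4 - E_15| = 0.78988647222 eV

Convert to wavelength using E = hc/λ with hc = 1239.84 eV·nm:
λ = hc/E = 1239.84 eV·nm / 0.78988647222 eV
λ = 1569.64329 nm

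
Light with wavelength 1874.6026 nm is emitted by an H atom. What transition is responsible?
n = 4 → n = 3

First, find the photon energy from the wavelength (hc = 1239.84 eV·nm):
E = hc/λ = 1239.84 eV·nm / 1874.6026 nm = 0.66138818 eV

The energy levels of hydrogen satisfy E_n = -13.6057 / n² eV, so an emission n_i → n_f releases
ΔE = 13.6057 × (1/n_f² − 1/n_i²) eV.

Setting ΔE equal to the photon energy:
1/n_f² − 1/n_i² = 0.66138818 / 13.6057 = 0.048611110

Since 1/n_i² must be positive, we need 1/n_f² > 0.048611110, i.e. n_f ≤ 4. For each allowed n_f, solve n_i = (1/n_f² − 0.048611110)^(−1/2) and check whether it is a whole number:
  n_f = 1: 1/n_i² = 1.000000000 − 0.048611110 = 0.951388890 → n_i = 1.025  (not an integer) ✗
  n_f = 2: 1/n_i² = 0.250000000 − 0.048611110 = 0.201388890 → n_i = 2.228  (not an integer) ✗
  n_f = 3: 1/n_i² = 0.111111111 − 0.048611110 = 0.062500001 → n_i = 4.000  → integer, n_i = 4 ✓
  n_f = 4: 1/n_i² = 0.062500000 − 0.048611110 = 0.013888890 → n_i = 8.485  (not an integer) ✗

Only n_f = 3 gives an integer upper level, n_i = 4.

The transition is from n = 4 to n = 3 (emission).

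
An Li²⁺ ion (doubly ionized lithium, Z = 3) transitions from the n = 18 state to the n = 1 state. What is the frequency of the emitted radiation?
2.95172e+16 Hz

First, find the transition energy:
E_18 = -13.6057 × 3² / 18² = -0.3779361 eV
E_1 = -13.6057 × 3² / 1² = -122.4513000 eV
|ΔE| = |E_1 - E_18| = 122.0733639 eV

Convert to Joules: E = 122.0733639 eV × (1.602177 × 10⁻¹⁹ J/eV) = 1.9558314e-17 J

Using E = hf:
f = E/h = 1.9558314e-17 J / (6.62607 × 10⁻³⁴ J·s)
f = 2.95172e+16 Hz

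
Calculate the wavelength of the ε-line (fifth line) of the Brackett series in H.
1816.92248 nm

The lines of a series are numbered from the longest wavelength (smallest ΔE) outward; the fifth line is the transition from n = n_f + 5 to n_f.
The Brackett series has all transitions ending at n_f = 4.

For H, the fifth line (ε-line) is the jump from n = 9 to n = 4:
E_9 = -13.6057 / 9² = -0.16797160494 eV
E_4 = -13.6057 / 4² = -0.85035625000 eV
ΔE = E_9 - E_4 = 0.68238464506 eV

λ = hc/E = 1239.84 eV·nm / 0.68238464506 eV
λ = 1816.92248 nm

This is the ε-line of the Brackett series in H.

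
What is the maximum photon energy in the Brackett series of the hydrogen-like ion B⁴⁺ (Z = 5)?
21.2589 eV

The series limit corresponds to the transition from n = ∞ to n = 4.
This is the highest energy (shortest wavelength) transition in the Brackett series.

E_∞ = 0 eV
E_4 = -13.6057 × 5² / 4² = -21.2589 eV

Energy at series limit:
ΔE = E_∞ - E_4 = 0 - (-21.2589) = 21.2589 eV

This energy equals the ionization energy from the n = 4 state of B⁴⁺.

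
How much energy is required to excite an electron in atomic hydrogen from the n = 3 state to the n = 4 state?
0.661 eV

The energy levels of a hydrogen-like atom are E_n = -13.6057 eV / n².

Energy at n = 3: E_3 = -13.6057 / 3² = -1.511744 eV
Energy at n = 4: E_4 = -13.6057 / 4² = -0.850356 eV

The excitation energy is the difference:
ΔE = E_4 - E_3
ΔE = -0.850356 - (-1.511744)
ΔE = 0.661 eV

Since this is positive, energy must be absorbed (photon absorption).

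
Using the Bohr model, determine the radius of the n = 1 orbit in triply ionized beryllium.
0.01323 nm (or 0.13230 Å)

The Bohr radius formula is:
r_n = n² a₀ / Z

where a₀ = 0.05291772 nm is the Bohr radius.

For Be³⁺ (Z = 4) at n = 1:
r_1 = 1² × 0.05291772 nm / 4
r_1 = 1 × 0.05291772 nm / 4
r_1 = 0.052918 nm / 4
r_1 = 0.01323 nm

The electron orbits at approximately 0.01323 nm from the nucleus.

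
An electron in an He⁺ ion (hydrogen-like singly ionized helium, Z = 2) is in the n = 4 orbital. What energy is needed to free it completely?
3.40 eV

The ionization energy is the energy needed to remove the electron completely (n → ∞).

For a hydrogen-like ion with Z = 2, E_n = -13.6057 Z² / n² eV.

At n = 4: E_4 = -13.6057 × 2² / 4² = -3.40143 eV
At n = ∞: E_∞ = 0 eV

Ionization energy = E_∞ - E_4 = 0 - (-3.40143) = 3.40143 eV
Ionization energy ≈ 3.40 eV

This is also called the binding energy of the electron in state n = 4.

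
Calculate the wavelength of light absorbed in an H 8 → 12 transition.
10497.7743 nm

First, find the transition energy using E_n = -13.6057 / n² eV:
E_8 = -13.6057 / 8² = -0.21258906250 eV
E_12 = -13.6057 / 12² = -0.09448402778 eV

Photon energy: |ΔE| = |E_12 - E_8| = 0.11810503472 eV

Convert to wavelength using E = hc/λ with hc = 1239.84 eV·nm:
λ = hc/E = 1239.84 eV·nm / 0.11810503472 eV
λ = 10497.7743 nm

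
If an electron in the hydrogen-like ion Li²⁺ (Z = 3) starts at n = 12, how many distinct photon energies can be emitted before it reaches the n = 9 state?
6

The electron can occupy levels n = 9, 10, ..., 12 during de-excitation — that is m = 12 - 9 + 1 = 4 distinct levels.

The number of distinct spectral lines equals the number of ways to choose 2 of these m levels (each pair gives one possible emission transition):

Number of lines = m(m-1)/2 = 4×3/2 = 6

These correspond to all possible transitions between the 4 levels:
12 → 11, 12 → 10, 12 → 9, 11 → 10, 11 → 9, 10 → 9

Each transition produces a photon with a unique energy (and thus wavelength). This count does not depend on Z.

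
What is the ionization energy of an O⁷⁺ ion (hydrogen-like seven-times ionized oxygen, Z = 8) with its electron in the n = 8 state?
13.6057 eV

The ionization energy is the energy needed to remove the electron completely (n → ∞).

For a hydrogen-like ion with Z = 8, E_n = -13.6057 Z² / n² eV.

At n = 8: E_8 = -13.6057 × 8² / 8² = -13.6057000 eV
At n = ∞: E_∞ = 0 eV

Ionization energy = E_∞ - E_8 = 0 - (-13.6057000) = 13.6057000 eV
Ionization energy ≈ 13.6057 eV

This is also called the binding energy of the electron in state n = 8.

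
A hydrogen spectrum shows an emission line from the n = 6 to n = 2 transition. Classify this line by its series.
Balmer series

The spectral series in hydrogen are named based on the final (lower) energy level:
- Lyman series: n_final = 1 (ultraviolet)
- Balmer series: n_final = 2 (visible/near-UV)
- Paschen series: n_final = 3 (infrared)
- Brackett series: n_final = 4 (infrared)
- Pfund series: n_final = 5 (far infrared)

Since this transition ends at n = 2, it belongs to the Balmer series.

For reference, this 6 → 2 line has photon energy
ΔE = 13.6057 eV × (1/2² - 1/6²) = 3.02348889 eV,
corresponding to wavelength λ = hc/ΔE = 1239.84 eV·nm / 3.02348889 eV = 410.0693 nm in the visible/near-UV region.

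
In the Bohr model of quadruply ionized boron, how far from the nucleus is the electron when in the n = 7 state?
0.5186 nm (or 5.1859 Å)

The Bohr radius formula is:
r_n = n² a₀ / Z

where a₀ = 0.0529177 nm is the Bohr radius.

For B⁴⁺ (Z = 5) at n = 7:
r_7 = 7² × 0.0529177 nm / 5
r_7 = 49 × 0.0529177 nm / 5
r_7 = 2.59297 nm / 5
r_7 = 0.5186 nm

The electron orbits at approximately 0.5186 nm from the nucleus.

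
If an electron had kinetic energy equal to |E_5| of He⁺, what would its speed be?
8.751e+05 m/s (or 0.291894% of c)

The binding energy at n = 5 for He⁺ is:
E_5 = -13.6057 × 2²/5² = -2.17691200 eV
|E_5| = 2.17691200 eV

Convert to Joules:
KE = 2.17691200 eV × (1.602177 × 10⁻¹⁹ J/eV) = 3.48780e-19 J

Using KE = ½mv²:
v = √(2·KE/m_e)
v = √(2 × 3.48780e-19 J / 9.10938 × 10⁻³¹ kg)
v = 8.751e+05 m/s

This is approximately 0.291894% the speed of light.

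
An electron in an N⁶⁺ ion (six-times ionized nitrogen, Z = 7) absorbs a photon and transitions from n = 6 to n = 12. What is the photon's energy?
13.89 eV

The energy levels of a hydrogen-like atom are E_n = -13.6057 Z² eV / n².

Energy at n = 6: E_6 = -13.6057 × 7² / 6² = -18.51887 eV
Energy at n = 12: E_12 = -13.6057 × 7² / 12² = -4.62972 eV

The excitation energy is the difference:
ΔE = E_12 - E_6
ΔE = -4.62972 - (-18.51887)
ΔE = 13.89 eV

Since this is positive, energy must be absorbed (photon absorption).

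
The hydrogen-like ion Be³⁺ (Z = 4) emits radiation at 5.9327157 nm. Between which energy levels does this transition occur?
n = 5 → n = 1

First, find the photon energy from the wavelength (hc = 1239.84 eV·nm):
E = hc/λ = 1239.84 eV·nm / 5.9327157 nm = 208.98355 eV

The energy levels of Be³⁺ satisfy E_n = -13.6057 × 4² / n² eV, so an emission n_i → n_f releases
ΔE = 13.6057 × 4² × (1/n_f² − 1/n_i²) eV.

Setting ΔE equal to the photon energy:
1/n_f² − 1/n_i² = 208.98355 / (13.6057 × 4²) = 0.95999999

Since 1/n_i² must be positive, we need 1/n_f² > 0.95999999, i.e. n_f ≤ 1. For each allowed n_f, solve n_i = (1/n_f² − 0.95999999)^(−1/2) and check whether it is a whole number:
  n_f = 1: 1/n_i² = 1.00000000 − 0.95999999 = 0.04000001 → n_i = 5.000  → integer, n_i = 5 ✓

Only n_f = 1 gives an integer upper level, n_i = 5.

The transition is from n = 5 to n = 1 (emission).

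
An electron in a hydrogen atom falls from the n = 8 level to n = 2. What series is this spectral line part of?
Balmer series

The spectral series in hydrogen are named based on the final (lower) energy level:
- Lyman series: n_final = 1 (ultraviolet)
- Balmer series: n_final = 2 (visible/near-UV)
- Paschen series: n_final = 3 (infrared)
- Brackett series: n_final = 4 (infrared)
- Pfund series: n_final = 5 (far infrared)

Since this transition ends at n = 2, it belongs to the Balmer series.

For reference, this 8 → 2 line has photon energy
ΔE = 13.6057 eV × (1/2² - 1/8²) = 3.188835938 eV,
corresponding to wavelength λ = hc/ΔE = 1239.84 eV·nm / 3.188835938 eV = 388.80646 nm in the visible/near-UV region.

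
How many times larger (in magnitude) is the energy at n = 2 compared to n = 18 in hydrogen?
81.00

Using E_n = -13.6057 Z² / n² eV with Z = 1:

E_2 = -13.6057 / 2² = -13.6057 / 4 = -3.40142500 eV
E_18 = -13.6057 / 18² = -13.6057 / 324 = -0.04199290 eV

The ratio is:
E_2/E_18 = (-3.40142500) / (-0.04199290)
E_2/E_18 = (-13.6057/4) / (-13.6057/324)
E_2/E_18 = 324/4
E_2/E_18 = 81.00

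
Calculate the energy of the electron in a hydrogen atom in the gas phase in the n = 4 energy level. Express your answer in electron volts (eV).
-0.850 eV

The energy levels of a hydrogen-like atom are given by:
E_n = -13.6057 eV / n²

For n = 4:
E_4 = -13.6057 eV / 4²
E_4 = -13.6057 eV / 16
E_4 = -0.850 eV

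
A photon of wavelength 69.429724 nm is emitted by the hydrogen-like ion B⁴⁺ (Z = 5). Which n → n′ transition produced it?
n = 10 → n = 4

First, find the photon energy from the wavelength (hc = 1239.84 eV·nm):
E = hc/λ = 1239.84 eV·nm / 69.429724 nm = 17.857481 eV

The energy levels of B⁴⁺ satisfy E_n = -13.6057 × 5² / n² eV, so an emission n_i → n_f releases
ΔE = 13.6057 × 5² × (1/n_f² − 1/n_i²) eV.

Setting ΔE equal to the photon energy:
1/n_f² − 1/n_i² = 17.857481 / (13.6057 × 5²) = 0.052499999

Since 1/n_i² must be positive, we need 1/n_f² > 0.052499999, i.e. n_f ≤ 4. For each allowed n_f, solve n_i = (1/n_f² − 0.052499999)^(−1/2) and check whether it is a whole number:
  n_f = 1: 1/n_i² = 1.000000000 − 0.052499999 = 0.947500001 → n_i = 1.027  (not an integer) ✗
  n_f = 2: 1/n_i² = 0.250000000 − 0.052499999 = 0.197500001 → n_i = 2.250  (not an integer) ✗
  n_f = 3: 1/n_i² = 0.111111111 − 0.052499999 = 0.058611112 → n_i = 4.131  (not an integer) ✗
  n_f = 4: 1/n_i² = 0.062500000 − 0.052499999 = 0.010000001 → n_i = 10.000  → integer, n_i = 10 ✓

Only n_f = 4 gives an integer upper level, n_i = 10.

The transition is from n = 10 to n = 4 (emission).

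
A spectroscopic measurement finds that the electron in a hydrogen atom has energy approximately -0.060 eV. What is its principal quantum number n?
n = 15

The exact energy levels follow E_n = -13.6057 eV / n².

The measured value (-0.060 eV) is reported to only 2 significant figures, so we must test candidate n values and see which one matches to that precision.

Candidate energies:
  n = 13:  E = -13.6057/13² = -0.08051 eV
  n = 14:  E = -13.6057/14² = -0.06942 eV
  n = 15:  E = -13.6057/15² = -0.06047 eV  ← matches
  n = 16:  E = -13.6057/16² = -0.05315 eV
  n = 17:  E = -13.6057/17² = -0.04708 eV

Checking against the measurement of -0.060 eV (2 sig figs), only n = 15 agrees:
E_15 = -0.06047 eV, which rounds to -0.060 eV ✓

Therefore n = 15.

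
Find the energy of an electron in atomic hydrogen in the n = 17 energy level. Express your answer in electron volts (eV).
-0.04708 eV

The energy levels of a hydrogen-like atom are given by:
E_n = -13.6057 eV / n²

For n = 17:
E_17 = -13.6057 eV / 17²
E_17 = -13.6057 eV / 289
E_17 = -0.04708 eV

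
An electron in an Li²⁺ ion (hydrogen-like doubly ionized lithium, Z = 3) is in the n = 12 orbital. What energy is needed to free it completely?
0.850356 eV

The ionization energy is the energy needed to remove the electron completely (n → ∞).

For a hydrogen-like ion with Z = 3, E_n = -13.6057 Z² / n² eV.

At n = 12: E_12 = -13.6057 × 3² / 12² = -0.850356250 eV
At n = ∞: E_∞ = 0 eV

Ionization energy = E_∞ - E_12 = 0 - (-0.850356250) = 0.850356250 eV
Ionization energy ≈ 0.850356 eV

This is also called the binding energy of the electron in state n = 12.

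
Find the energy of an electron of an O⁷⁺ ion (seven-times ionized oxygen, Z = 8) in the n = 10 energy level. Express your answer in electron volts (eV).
-8.71 eV

The energy levels of a hydrogen-like atom are given by:
E_n = -13.6057 Z² / n² eV  (with Z = 8 for O⁷⁺)

For n = 10:
E_10 = -13.6057 × 8² / 10²
E_10 = -13.6057 × 64 / 100
E_10 = -8.71 eV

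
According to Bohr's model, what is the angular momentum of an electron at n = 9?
9.4911e-34 J·s (or 9ℏ)

In the Bohr model, angular momentum is quantized:
L = nℏ

where ℏ = h/(2π) = 1.054572e-34 J·s

For n = 9:
L = 9 × 1.054572e-34 J·s
L = 9.4911e-34 J·s

This can also be written as L = 9ℏ.
The angular momentum is an integer multiple of the reduced Planck constant.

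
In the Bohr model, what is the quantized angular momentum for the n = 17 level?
1.79e-33 J·s (or 17ℏ)

In the Bohr model, angular momentum is quantized:
L = nℏ

where ℏ = h/(2π) = 1.0546e-34 J·s

For n = 17:
L = 17 × 1.0546e-34 J·s
L = 1.79e-33 J·s

This can also be written as L = 17ℏ.
The angular momentum is an integer multiple of the reduced Planck constant.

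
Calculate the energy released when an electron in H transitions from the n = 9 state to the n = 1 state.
13.438 eV

The energy levels are E_n = -13.6057 eV / n².

Energy at n = 9: E_9 = -13.6057 / 9² = -0.167972 eV
Energy at n = 1: E_1 = -13.6057 / 1² = -13.605700 eV

For emission (electron falling to lower state), the photon energy is:
E_photon = E_9 - E_1 = |-0.167972 - (-13.605700)|
E_photon = 13.438 eV

This energy is carried away by the emitted photon.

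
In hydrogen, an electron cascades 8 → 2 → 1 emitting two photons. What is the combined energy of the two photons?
13.393111 eV

The energy levels of hydrogen are E_n = -13.6057 / n² eV.

First transition (8 → 2):
ΔE₁ = |E_2 - E_8|
ΔE₁ = |-3.401425000000 - (-0.212589062500)| = 3.188835938 eV

Second transition (2 → 1):
ΔE₂ = |E_1 - E_2|
ΔE₂ = |-13.605700000000 - (-3.401425000000)| = 10.204275000 eV

Total energy released:
E_total = ΔE₁ + ΔE₂ = 3.188835938 + 10.204275000 = 13.393111 eV

Note: This equals the direct transition 8 → 1: 13.393111 eV ✓
Energy is conserved regardless of the path taken.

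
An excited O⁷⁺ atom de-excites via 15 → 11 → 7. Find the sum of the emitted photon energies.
13.900644 eV

The energy levels of O⁷⁺ are E_n = -13.6057 × 8² / n² eV.

First transition (15 → 11):
ΔE₁ = |E_11 - E_15|
ΔE₁ = |-7.196403305785 - (-3.870065777778)| = 3.326337528 eV

Second transition (11 → 7):
ΔE₂ = |E_7 - E_11|
ΔE₂ = |-17.770710204082 - (-7.196403305785)| = 10.574306898 eV

Total energy released:
E_total = ΔE₁ + ΔE₂ = 3.326337528 + 10.574306898 = 13.900644 eV

Note: This equals the direct transition 15 → 7: 13.900644 eV ✓
Energy is conserved regardless of the path taken.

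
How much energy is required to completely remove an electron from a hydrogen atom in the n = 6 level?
0.38 eV

The ionization energy is the energy needed to remove the electron completely (n → ∞).

For hydrogen, E_n = -13.6057 eV / n².

At n = 6: E_6 = -13.6057 / 6² = -0.37794 eV
At n = ∞: E_∞ = 0 eV

Ionization energy = E_∞ - E_6 = 0 - (-0.37794) = 0.37794 eV
Ionization energy ≈ 0.38 eV

This is also called the binding energy of the electron in state n = 6.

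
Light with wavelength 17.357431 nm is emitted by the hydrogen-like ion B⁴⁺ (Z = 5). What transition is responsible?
n = 5 → n = 2

First, find the photon energy from the wavelength (hc = 1239.84 eV·nm):
E = hc/λ = 1239.84 eV·nm / 17.357431 nm = 71.429925 eV

The energy levels of B⁴⁺ satisfy E_n = -13.6057 × 5² / n² eV, so an emission n_i → n_f releases
ΔE = 13.6057 × 5² × (1/n_f² − 1/n_i²) eV.

Setting ΔE equal to the photon energy:
1/n_f² − 1/n_i² = 71.429925 / (13.6057 × 5²) = 0.21000000

Since 1/n_i² must be positive, we need 1/n_f² > 0.21000000, i.e. n_f ≤ 2. For each allowed n_f, solve n_i = (1/n_f² − 0.21000000)^(−1/2) and check whether it is a whole number:
  n_f = 1: 1/n_i² = 1.00000000 − 0.21000000 = 0.79000000 → n_i = 1.125  (not an integer) ✗
  n_f = 2: 1/n_i² = 0.25000000 − 0.21000000 = 0.04000000 → n_i = 5.000  → integer, n_i = 5 ✓

Only n_f = 2 gives an integer upper level, n_i = 5.

The transition is from n = 5 to n = 2 (emission).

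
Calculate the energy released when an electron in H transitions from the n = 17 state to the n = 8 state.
0.16551 eV

The energy levels are E_n = -13.6057 eV / n².

Energy at n = 17: E_17 = -13.6057 / 17² = -0.04707855 eV
Energy at n = 8: E_8 = -13.6057 / 8² = -0.21258906 eV

For emission (electron falling to lower state), the photon energy is:
E_photon = E_17 - E_8 = |-0.04707855 - (-0.21258906)|
E_photon = 0.16551 eV

This energy is carried away by the emitted photon.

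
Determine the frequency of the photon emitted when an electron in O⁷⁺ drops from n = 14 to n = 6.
4.774e+15 Hz

First, find the transition energy:
E_14 = -13.6057 × 8² / 14² = -4.44267755 eV
E_6 = -13.6057 × 8² / 6² = -24.18791111 eV
|ΔE| = |E_6 - E_14| = 19.74523356 eV

Convert to Joules: E = 19.74523356 eV × (1.602177 × 10⁻¹⁹ J/eV) = 3.16354e-18 J

Using E = hf:
f = E/h = 3.16354e-18 J / (6.62607 × 10⁻³⁴ J·s)
f = 4.774e+15 Hz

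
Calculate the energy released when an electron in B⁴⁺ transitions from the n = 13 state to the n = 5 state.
11.593022 eV

The energy levels are E_n = -13.6057 Z² eV / n².

Energy at n = 13: E_13 = -13.6057 × 5² / 13² = -2.012677515 eV
Energy at n = 5: E_5 = -13.6057 × 5² / 5² = -13.605700000 eV

For emission (electron falling to lower state), the photon energy is:
E_photon = E_13 - E_5 = |-2.012677515 - (-13.605700000)|
E_photon = 11.593022 eV

This energy is carried away by the emitted photon.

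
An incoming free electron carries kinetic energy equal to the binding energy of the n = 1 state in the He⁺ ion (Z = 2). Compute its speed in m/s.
4.375e+06 m/s (or 1.46% of c)

The binding energy at n = 1 for He⁺ is:
E_1 = -13.6057 × 2²/1² = -54.42280 eV
|E_1| = 54.42280 eV

Convert to Joules:
KE = 54.42280 eV × (1.602177 × 10⁻¹⁹ J/eV) = 8.71950e-18 J

Using KE = ½mv²:
v = √(2·KE/m_e)
v = √(2 × 8.71950e-18 J / 9.10938 × 10⁻³¹ kg)
v = 4.375e+06 m/s

This is approximately 1.46% the speed of light.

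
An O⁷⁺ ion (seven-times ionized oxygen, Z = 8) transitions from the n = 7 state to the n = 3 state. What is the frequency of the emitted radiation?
1.91e+16 Hz

First, find the transition energy:
E_7 = -13.6057 × 8² / 7² = -17.7707102 eV
E_3 = -13.6057 × 8² / 3² = -96.7516444 eV
|ΔE| = |E_3 - E_7| = 78.9809342 eV

Convert to Joules: E = 78.9809342 eV × (1.602177 × 10⁻¹⁹ J/eV) = 1.2654e-17 J

Using E = hf:
f = E/h = 1.2654e-17 J / (6.62607 × 10⁻³⁴ J·s)
f = 1.91e+16 Hz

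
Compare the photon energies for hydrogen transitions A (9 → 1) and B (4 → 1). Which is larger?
9 → 1

Calculate the energy for each transition:

Transition 9 → 1:
ΔE₁ = |E_1 - E_9| = |-13.6057/1² - (-13.6057/9²)|
ΔE₁ = |-13.60570000000 - (-0.16797160494)| = 13.43772840 eV

Transition 4 → 1:
ΔE₂ = |E_1 - E_4| = |-13.6057/1² - (-13.6057/4²)|
ΔE₂ = |-13.60570000000 - (-0.85035625000)| = 12.75534375 eV

Since 13.43772840 eV > 12.75534375 eV, the transition 9 → 1 emits the more energetic photon.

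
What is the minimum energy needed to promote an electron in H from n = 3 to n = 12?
1.417260 eV

The energy levels of a hydrogen-like atom are E_n = -13.6057 eV / n².

Energy at n = 3: E_3 = -13.6057 / 3² = -1.511744444 eV
Energy at n = 12: E_12 = -13.6057 / 12² = -0.094484028 eV

The excitation energy is the difference:
ΔE = E_12 - E_3
ΔE = -0.094484028 - (-1.511744444)
ΔE = 1.417260 eV

Since this is positive, energy must be absorbed (photon absorption).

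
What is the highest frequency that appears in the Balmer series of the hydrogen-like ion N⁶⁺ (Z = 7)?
4.03e+16 Hz

The series limit corresponds to the transition from n = ∞ to n = 2.
This is the highest energy (shortest wavelength) transition in the Balmer series.

E_∞ = 0 eV
E_2 = -13.6057 × 7² / 2² = -166.66982500 eV

Energy at series limit:
ΔE = E_∞ - E_2 = 0 - (-166.66982500) = 166.66982500 eV
E = 166.66982500 eV × (1.602177 × 10⁻¹⁹ J/eV) = 2.6703e-17 J
f = E/h = 2.6703e-17 J / (6.62607 × 10⁻³⁴ J·s) = 4.03e+16 Hz

This energy equals the ionization energy from the n = 2 state of N⁶⁺.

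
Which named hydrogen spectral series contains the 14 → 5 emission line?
Pfund series

The spectral series in hydrogen are named based on the final (lower) energy level:
- Lyman series: n_final = 1 (ultraviolet)
- Balmer series: n_final = 2 (visible/near-UV)
- Paschen series: n_final = 3 (infrared)
- Brackett series: n_final = 4 (infrared)
- Pfund series: n_final = 5 (far infrared)

Since this transition ends at n = 5, it belongs to the Pfund series.

For reference, this 14 → 5 line has photon energy
ΔE = 13.6057 eV × (1/5² - 1/14²) = 0.47481116 eV,
corresponding to wavelength λ = hc/ΔE = 1239.84 eV·nm / 0.47481116 eV = 2611.23 nm in the far infrared region.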